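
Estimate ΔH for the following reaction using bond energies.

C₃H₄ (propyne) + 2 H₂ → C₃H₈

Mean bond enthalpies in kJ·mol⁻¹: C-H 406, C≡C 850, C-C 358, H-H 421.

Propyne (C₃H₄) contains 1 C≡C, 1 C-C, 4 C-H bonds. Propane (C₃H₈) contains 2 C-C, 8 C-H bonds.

ΔH ≈ −290 kJ

Bonds broken (reactants):
  C≡C: 1 × 850 = 850
  C-C: 1 × 358 = 358
  C-H: 4 × 406 = 1624
  H-H: 2 × 421 = 842
  Σ(broken) = 3674 kJ
Bonds formed (products):
  C-C: 2 × 358 = 716
  C-H: 8 × 406 = 3248
  Σ(formed) = 3964 kJ
ΔH = Σ(broken) − Σ(formed) = 3674 − 3964 = −290 kJ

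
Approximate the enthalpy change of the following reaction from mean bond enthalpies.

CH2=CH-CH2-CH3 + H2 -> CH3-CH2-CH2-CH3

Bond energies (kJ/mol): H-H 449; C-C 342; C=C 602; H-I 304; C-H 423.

ΔH ≈ −137 kJ

Bonds broken (reactants):
  C-C: 2 × 342 = 684
  C-H: 8 × 423 = 3384
  C=C: 1 × 602 = 602
  H-H: 1 × 449 = 449
  Σ(broken) = 5119 kJ
Bonds formed (products):
  C-C: 3 × 342 = 1026
  C-H: 10 × 423 = 4230
  Σ(formed) = 5256 kJ
ΔH = Σ(broken) − Σ(formed) = 5119 − 5256 = −137 kJ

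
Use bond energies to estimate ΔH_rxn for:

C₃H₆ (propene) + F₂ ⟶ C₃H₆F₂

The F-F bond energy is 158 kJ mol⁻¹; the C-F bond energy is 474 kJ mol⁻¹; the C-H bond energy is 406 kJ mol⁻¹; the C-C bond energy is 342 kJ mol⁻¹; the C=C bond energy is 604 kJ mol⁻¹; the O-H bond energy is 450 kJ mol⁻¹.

Bonds broken (reactants):
  C-C: 1 × 342 = 342
  C-H: 6 × 406 = 2436
  C=C: 1 × 604 = 604
  F-F: 1 × 158 = 158
  Σ(broken) = 3540 kJ
Bonds formed (products):
  C-C: 2 × 342 = 684
  C-F: 2 × 474 = 948
  C-H: 6 × 406 = 2436
  Σ(formed) = 4068 kJ
ΔH = Σ(broken) − Σ(formed) = 3540 − 4068 = −528 kJ

ΔH ≈ −528 kJ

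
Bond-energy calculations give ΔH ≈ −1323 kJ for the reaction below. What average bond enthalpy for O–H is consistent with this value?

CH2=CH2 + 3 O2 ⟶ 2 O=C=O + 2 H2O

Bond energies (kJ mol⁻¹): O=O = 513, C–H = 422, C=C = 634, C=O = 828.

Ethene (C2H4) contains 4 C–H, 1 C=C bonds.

D(O–H) ≈ 468 kJ/mol

Let D be the O–H bond energy.
Σ(broken) = 4×422 + 1×634 + 3×513 = 3861
Σ(formed) = 4×828 + 4×D = 3312 + 4D
ΔH = Σ(broken) − Σ(formed) = (3861) − (3312 + 4D) = +549 − 4D
Setting this equal to −1323 kJ gives 4D = 1872, so D = 468 kJ/mol.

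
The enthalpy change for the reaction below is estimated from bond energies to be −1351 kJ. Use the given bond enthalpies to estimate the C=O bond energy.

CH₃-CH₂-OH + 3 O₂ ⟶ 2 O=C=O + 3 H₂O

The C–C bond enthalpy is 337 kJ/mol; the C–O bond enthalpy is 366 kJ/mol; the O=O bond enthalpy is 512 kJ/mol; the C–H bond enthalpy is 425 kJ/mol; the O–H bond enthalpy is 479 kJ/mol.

D(C=O) ≈ 830 kJ/mol

Let D be the C=O bond energy.
Σ(broken) = 1×337 + 5×425 + 1×366 + 1×479 + 3×512 = 4843
Σ(formed) = 4×D + 6×479 = 2874 + 4D
ΔH = Σ(broken) − Σ(formed) = (4843) − (2874 + 4D) = +1969 − 4D
Setting this equal to −1351 kJ gives 4D = 3320, so D = 830 kJ/mol.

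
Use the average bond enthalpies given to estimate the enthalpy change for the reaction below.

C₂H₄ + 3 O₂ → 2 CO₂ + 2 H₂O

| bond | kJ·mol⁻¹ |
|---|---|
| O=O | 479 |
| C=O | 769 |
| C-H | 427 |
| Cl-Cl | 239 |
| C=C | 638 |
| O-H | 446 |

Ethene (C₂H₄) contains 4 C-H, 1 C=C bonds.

ΔH ≈ −1077 kJ

Bonds broken (reactants):
  C-H: 4 × 427 = 1708
  C=C: 1 × 638 = 638
  O=O: 3 × 479 = 1437
  Σ(broken) = 3783 kJ
Bonds formed (products):
  C=O: 4 × 769 = 3076
  O-H: 4 × 446 = 1784
  Σ(formed) = 4860 kJ
ΔH = Σ(broken) − Σ(formed) = 3783 − 4860 = −1077 kJ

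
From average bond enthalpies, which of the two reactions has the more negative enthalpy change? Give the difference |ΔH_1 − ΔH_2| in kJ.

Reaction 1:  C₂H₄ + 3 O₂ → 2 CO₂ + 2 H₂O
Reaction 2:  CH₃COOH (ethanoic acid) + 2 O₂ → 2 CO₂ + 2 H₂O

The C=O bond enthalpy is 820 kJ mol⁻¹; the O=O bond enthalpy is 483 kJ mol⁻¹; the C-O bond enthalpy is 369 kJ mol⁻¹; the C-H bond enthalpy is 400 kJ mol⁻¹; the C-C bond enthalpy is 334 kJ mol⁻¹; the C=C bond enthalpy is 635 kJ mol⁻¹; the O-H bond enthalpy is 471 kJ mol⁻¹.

Reaction 1, by 476 kJ

Reaction 1:
  Bonds broken (reactants):
    C-H: 4 × 400 = 1600
    C=C: 1 × 635 = 635
    O=O: 3 × 483 = 1449
    Σ(broken) = 3684 kJ
  Bonds formed (products):
    C=O: 4 × 820 = 3280
    O-H: 4 × 471 = 1884
    Σ(formed) = 5164 kJ
  ΔH_1 = 3684 − 5164 = −1480 kJ
Reaction 2:
  Bonds broken (reactants):
    C-C: 1 × 334 = 334
    C-H: 3 × 400 = 1200
    C-O: 1 × 369 = 369
    C=O: 1 × 820 = 820
    O-H: 1 × 471 = 471
    O=O: 2 × 483 = 966
    Σ(broken) = 4160 kJ
  Bonds formed (products):
    C=O: 4 × 820 = 3280
    O-H: 4 × 471 = 1884
    Σ(formed) = 5164 kJ
  ΔH_2 = 4160 − 5164 = −1004 kJ
ΔH_1 − ΔH_2 = −476 kJ, so reaction 1 has the more negative ΔH; |ΔH_1 − ΔH_2| = 476 kJ.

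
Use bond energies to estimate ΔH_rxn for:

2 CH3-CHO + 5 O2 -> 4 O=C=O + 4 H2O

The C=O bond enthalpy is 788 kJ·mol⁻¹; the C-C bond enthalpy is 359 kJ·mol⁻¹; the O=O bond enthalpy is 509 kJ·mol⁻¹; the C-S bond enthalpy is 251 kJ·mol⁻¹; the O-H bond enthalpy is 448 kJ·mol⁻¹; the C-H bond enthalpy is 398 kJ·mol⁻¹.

ΔH ≈ −1865 kJ

Bonds broken (reactants):
  C-C: 2 × 359 = 718
  C-H: 8 × 398 = 3184
  C=O: 2 × 788 = 1576
  O=O: 5 × 509 = 2545
  Σ(broken) = 8023 kJ
Bonds formed (products):
  C=O: 8 × 788 = 6304
  O-H: 8 × 448 = 3584
  Σ(formed) = 9888 kJ
ΔH = Σ(broken) − Σ(formed) = 8023 − 9888 = −1865 kJ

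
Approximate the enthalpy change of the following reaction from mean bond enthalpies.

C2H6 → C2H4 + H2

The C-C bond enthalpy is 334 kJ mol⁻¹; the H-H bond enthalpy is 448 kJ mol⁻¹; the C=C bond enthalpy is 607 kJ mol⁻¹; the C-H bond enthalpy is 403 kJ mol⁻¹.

Bonds broken (reactants):
  C-C: 1 × 334 = 334
  C-H: 6 × 403 = 2418
  Σ(broken) = 2752 kJ
Bonds formed (products):
  C-H: 4 × 403 = 1612
  C=C: 1 × 607 = 607
  H-H: 1 × 448 = 448
  Σ(formed) = 2667 kJ
ΔH = Σ(broken) − Σ(formed) = 2752 − 2667 = +85 kJ

ΔH ≈ +85 kJ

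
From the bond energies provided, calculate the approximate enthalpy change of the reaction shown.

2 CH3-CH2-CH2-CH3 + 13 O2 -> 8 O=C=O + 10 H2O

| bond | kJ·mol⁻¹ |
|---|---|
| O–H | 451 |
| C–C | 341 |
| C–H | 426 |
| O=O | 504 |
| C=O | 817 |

ΔH ≈ −4974 kJ

Bonds broken (reactants):
  C–C: 6 × 341 = 2046
  C–H: 20 × 426 = 8520
  O=O: 13 × 504 = 6552
  Σ(broken) = 17118 kJ
Bonds formed (products):
  C=O: 16 × 817 = 13072
  O–H: 20 × 451 = 9020
  Σ(formed) = 22092 kJ
ΔH = Σ(broken) − Σ(formed) = 17118 − 22092 = −4974 kJ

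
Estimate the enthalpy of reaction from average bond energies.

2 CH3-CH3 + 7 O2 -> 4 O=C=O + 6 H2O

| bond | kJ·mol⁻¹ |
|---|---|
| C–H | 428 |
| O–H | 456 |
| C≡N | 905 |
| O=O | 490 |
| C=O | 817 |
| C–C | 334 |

Bonds broken (reactants):
  C–C: 2 × 334 = 668
  C–H: 12 × 428 = 5136
  O=O: 7 × 490 = 3430
  Σ(broken) = 9234 kJ
Bonds formed (products):
  C=O: 8 × 817 = 6536
  O–H: 12 × 456 = 5472
  Σ(formed) = 12008 kJ
ΔH = Σ(broken) − Σ(formed) = 9234 − 12008 = −2774 kJ

ΔH ≈ −2774 kJ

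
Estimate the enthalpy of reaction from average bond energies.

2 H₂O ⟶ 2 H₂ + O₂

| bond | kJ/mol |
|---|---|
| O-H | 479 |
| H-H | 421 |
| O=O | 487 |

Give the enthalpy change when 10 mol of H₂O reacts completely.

ΔH = +2935 kJ

Bonds broken (reactants):
  O-H: 4 × 479 = 1916
  Σ(broken) = 1916 kJ
Bonds formed (products):
  H-H: 2 × 421 = 842
  O=O: 1 × 487 = 487
  Σ(formed) = 1329 kJ
ΔH = Σ(broken) − Σ(formed) = 1916 − 1329 = +587 kJ
For 5× the reaction as written: 5 × (+587) = +2935 kJ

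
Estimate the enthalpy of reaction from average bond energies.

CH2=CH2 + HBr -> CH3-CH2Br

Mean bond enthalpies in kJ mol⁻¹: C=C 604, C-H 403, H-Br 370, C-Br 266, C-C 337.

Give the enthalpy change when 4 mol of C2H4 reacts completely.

Bonds broken (reactants):
  C-H: 4 × 403 = 1612
  C=C: 1 × 604 = 604
  H-Br: 1 × 370 = 370
  Σ(broken) = 2586 kJ
Bonds formed (products):
  C-Br: 1 × 266 = 266
  C-C: 1 × 337 = 337
  C-H: 5 × 403 = 2015
  Σ(formed) = 2618 kJ
ΔH = Σ(broken) − Σ(formed) = 2586 − 2618 = −32 kJ
For 4× the reaction as written: 4 × (−32) = −128 kJ

ΔH = −128 kJ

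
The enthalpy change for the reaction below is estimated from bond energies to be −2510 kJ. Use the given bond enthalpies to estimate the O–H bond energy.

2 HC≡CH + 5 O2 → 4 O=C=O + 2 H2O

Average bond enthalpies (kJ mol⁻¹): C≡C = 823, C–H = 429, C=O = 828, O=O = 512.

D(O–H) ≈ 452 kJ/mol

Let D be the O–H bond energy.
Σ(broken) = 2×823 + 4×429 + 5×512 = 5922
Σ(formed) = 8×828 + 4×D = 6624 + 4D
ΔH = Σ(broken) − Σ(formed) = (5922) − (6624 + 4D) = −702 − 4D
Setting this equal to −2510 kJ gives 4D = 1808, so D = 452 kJ/mol.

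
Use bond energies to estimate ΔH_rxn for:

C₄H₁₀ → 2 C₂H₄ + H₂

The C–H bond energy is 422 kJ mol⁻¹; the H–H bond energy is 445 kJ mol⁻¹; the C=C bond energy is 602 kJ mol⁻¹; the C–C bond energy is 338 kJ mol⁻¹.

Bonds broken (reactants):
  C–C: 3 × 338 = 1014
  C–H: 10 × 422 = 4220
  Σ(broken) = 5234 kJ
Bonds formed (products):
  C–H: 8 × 422 = 3376
  C=C: 2 × 602 = 1204
  H–H: 1 × 445 = 445
  Σ(formed) = 5025 kJ
ΔH = Σ(broken) − Σ(formed) = 5234 − 5025 = +209 kJ

ΔH ≈ +209 kJ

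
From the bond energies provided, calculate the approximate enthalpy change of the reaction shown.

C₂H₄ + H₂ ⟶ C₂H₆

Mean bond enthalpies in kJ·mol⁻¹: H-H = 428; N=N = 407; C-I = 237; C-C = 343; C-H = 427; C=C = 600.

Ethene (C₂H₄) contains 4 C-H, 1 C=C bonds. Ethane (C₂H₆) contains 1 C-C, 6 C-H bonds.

Bonds broken (reactants):
  C-H: 4 × 427 = 1708
  C=C: 1 × 600 = 600
  H-H: 1 × 428 = 428
  Σ(broken) = 2736 kJ
Bonds formed (products):
  C-C: 1 × 343 = 343
  C-H: 6 × 427 = 2562
  Σ(formed) = 2905 kJ
ΔH = Σ(broken) − Σ(formed) = 2736 − 2905 = −169 kJ

ΔH ≈ −169 kJ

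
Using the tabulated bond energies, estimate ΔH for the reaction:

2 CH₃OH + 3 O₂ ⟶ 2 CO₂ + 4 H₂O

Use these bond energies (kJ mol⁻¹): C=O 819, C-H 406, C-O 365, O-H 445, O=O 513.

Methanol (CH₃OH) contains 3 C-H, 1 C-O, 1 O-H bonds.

Bonds broken (reactants):
  C-H: 6 × 406 = 2436
  C-O: 2 × 365 = 730
  O-H: 2 × 445 = 890
  O=O: 3 × 513 = 1539
  Σ(broken) = 5595 kJ
Bonds formed (products):
  C=O: 4 × 819 = 3276
  O-H: 8 × 445 = 3560
  Σ(formed) = 6836 kJ
ΔH = Σ(broken) − Σ(formed) = 5595 − 6836 = −1241 kJ

ΔH ≈ −1241 kJ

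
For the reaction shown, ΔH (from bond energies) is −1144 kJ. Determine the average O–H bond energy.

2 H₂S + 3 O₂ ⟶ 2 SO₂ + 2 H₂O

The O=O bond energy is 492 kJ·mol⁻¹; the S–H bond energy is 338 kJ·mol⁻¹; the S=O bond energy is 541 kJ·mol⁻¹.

Let D be the O–H bond energy.
Σ(broken) = 3×492 + 4×338 = 2828
Σ(formed) = 4×D + 4×541 = 2164 + 4D
ΔH = Σ(broken) − Σ(formed) = (2828) − (2164 + 4D) = +664 − 4D
Setting this equal to −1144 kJ gives 4D = 1808, so D = 452 kJ/mol.

D(O–H) ≈ 452 kJ/mol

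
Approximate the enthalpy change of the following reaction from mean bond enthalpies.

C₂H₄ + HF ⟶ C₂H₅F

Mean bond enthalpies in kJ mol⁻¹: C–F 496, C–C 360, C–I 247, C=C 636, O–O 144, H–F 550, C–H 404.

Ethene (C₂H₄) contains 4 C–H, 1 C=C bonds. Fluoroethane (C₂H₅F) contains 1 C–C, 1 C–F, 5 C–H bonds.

Bonds broken (reactants):
  C–H: 4 × 404 = 1616
  C=C: 1 × 636 = 636
  H–F: 1 × 550 = 550
  Σ(broken) = 2802 kJ
Bonds formed (products):
  C–C: 1 × 360 = 360
  C–F: 1 × 496 = 496
  C–H: 5 × 404 = 2020
  Σ(formed) = 2876 kJ
ΔH = Σ(broken) − Σ(formed) = 2802 − 2876 = −74 kJ

ΔH ≈ −74 kJ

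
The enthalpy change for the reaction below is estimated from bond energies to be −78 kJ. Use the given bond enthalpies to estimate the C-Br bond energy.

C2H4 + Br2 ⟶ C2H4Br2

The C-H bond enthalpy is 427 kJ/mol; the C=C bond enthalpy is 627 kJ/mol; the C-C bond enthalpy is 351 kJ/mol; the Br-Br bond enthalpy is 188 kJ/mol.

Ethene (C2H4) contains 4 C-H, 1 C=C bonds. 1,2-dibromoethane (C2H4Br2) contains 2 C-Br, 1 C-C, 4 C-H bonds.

D(C-Br) ≈ 271 kJ/mol

Let D be the C-Br bond energy.
Σ(broken) = 1×188 + 4×427 + 1×627 = 2523
Σ(formed) = 2×D + 1×351 + 4×427 = 2059 + 2D
ΔH = Σ(broken) − Σ(formed) = (2523) − (2059 + 2D) = +464 − 2D
Setting this equal to −78 kJ gives 2D = 542, so D = 271 kJ/mol.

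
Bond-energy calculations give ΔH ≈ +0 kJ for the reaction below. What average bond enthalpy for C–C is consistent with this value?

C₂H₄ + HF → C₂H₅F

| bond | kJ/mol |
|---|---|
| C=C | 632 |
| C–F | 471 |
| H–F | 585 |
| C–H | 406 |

Let D be the C–C bond energy.
Σ(broken) = 4×406 + 1×632 + 1×585 = 2841
Σ(formed) = 1×D + 1×471 + 5×406 = 2501 + D
ΔH = Σ(broken) − Σ(formed) = (2841) − (2501 + D) = +340 − D
Setting this equal to +0 kJ gives D = 340 kJ/mol.

D(C–C) ≈ 340 kJ/mol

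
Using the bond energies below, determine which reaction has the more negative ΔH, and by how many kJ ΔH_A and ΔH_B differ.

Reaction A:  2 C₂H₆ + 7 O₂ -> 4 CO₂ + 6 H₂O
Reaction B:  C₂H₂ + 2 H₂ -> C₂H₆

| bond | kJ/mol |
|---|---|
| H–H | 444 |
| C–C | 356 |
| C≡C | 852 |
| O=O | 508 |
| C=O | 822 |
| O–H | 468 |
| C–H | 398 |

Reaction A:
  Bonds broken (reactants):
    C–C: 2 × 356 = 712
    C–H: 12 × 398 = 4776
    O=O: 7 × 508 = 3556
    Σ(broken) = 9044 kJ
  Bonds formed (products):
    C=O: 8 × 822 = 6576
    O–H: 12 × 468 = 5616
    Σ(formed) = 12192 kJ
  ΔH_A = 9044 − 12192 = −3148 kJ
Reaction B:
  Bonds broken (reactants):
    C≡C: 1 × 852 = 852
    C–H: 2 × 398 = 796
    H–H: 2 × 444 = 888
    Σ(broken) = 2536 kJ
  Bonds formed (products):
    C–C: 1 × 356 = 356
    C–H: 6 × 398 = 2388
    Σ(formed) = 2744 kJ
  ΔH_B = 2536 − 2744 = −208 kJ
ΔH_A − ΔH_B = −2940 kJ, so reaction A has the more negative ΔH; |ΔH_A − ΔH_B| = 2940 kJ.

Reaction A, by 2940 kJ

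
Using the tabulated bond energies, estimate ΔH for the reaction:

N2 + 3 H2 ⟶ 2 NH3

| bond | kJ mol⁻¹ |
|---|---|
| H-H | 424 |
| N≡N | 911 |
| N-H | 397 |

Bonds broken (reactants):
  H-H: 3 × 424 = 1272
  N≡N: 1 × 911 = 911
  Σ(broken) = 2183 kJ
Bonds formed (products):
  N-H: 6 × 397 = 2382
  Σ(formed) = 2382 kJ
ΔH = Σ(broken) − Σ(formed) = 2183 − 2382 = −199 kJ

ΔH ≈ −199 kJ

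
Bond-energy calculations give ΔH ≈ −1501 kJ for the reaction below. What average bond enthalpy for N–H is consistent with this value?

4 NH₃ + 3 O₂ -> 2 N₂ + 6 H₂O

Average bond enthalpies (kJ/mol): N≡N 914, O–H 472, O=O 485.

D(N–H) ≈ 378 kJ/mol

Let D be the N–H bond energy.
Σ(broken) = 12×D + 3×485 = 1455 + 12D
Σ(formed) = 2×914 + 12×472 = 7492
ΔH = Σ(broken) − Σ(formed) = (1455 + 12D) − (7492) = −6037 + 12D
Setting this equal to −1501 kJ gives 12D = 4536, so D = 378 kJ/mol.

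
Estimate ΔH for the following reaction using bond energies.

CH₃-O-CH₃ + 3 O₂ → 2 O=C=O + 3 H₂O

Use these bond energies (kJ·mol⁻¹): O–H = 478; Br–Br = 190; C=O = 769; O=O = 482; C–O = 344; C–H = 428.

ΔH ≈ −1242 kJ

Bonds broken (reactants):
  C–H: 6 × 428 = 2568
  C–O: 2 × 344 = 688
  O=O: 3 × 482 = 1446
  Σ(broken) = 4702 kJ
Bonds formed (products):
  C=O: 4 × 769 = 3076
  O–H: 6 × 478 = 2868
  Σ(formed) = 5944 kJ
ΔH = Σ(broken) − Σ(formed) = 4702 − 5944 = −1242 kJ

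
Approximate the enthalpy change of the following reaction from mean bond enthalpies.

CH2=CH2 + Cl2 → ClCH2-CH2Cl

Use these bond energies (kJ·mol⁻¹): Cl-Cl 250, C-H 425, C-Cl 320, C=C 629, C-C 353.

ΔH ≈ −114 kJ

Bonds broken (reactants):
  C-H: 4 × 425 = 1700
  C=C: 1 × 629 = 629
  Cl-Cl: 1 × 250 = 250
  Σ(broken) = 2579 kJ
Bonds formed (products):
  C-C: 1 × 353 = 353
  C-Cl: 2 × 320 = 640
  C-H: 4 × 425 = 1700
  Σ(formed) = 2693 kJ
ΔH = Σ(broken) − Σ(formed) = 2579 − 2693 = −114 kJ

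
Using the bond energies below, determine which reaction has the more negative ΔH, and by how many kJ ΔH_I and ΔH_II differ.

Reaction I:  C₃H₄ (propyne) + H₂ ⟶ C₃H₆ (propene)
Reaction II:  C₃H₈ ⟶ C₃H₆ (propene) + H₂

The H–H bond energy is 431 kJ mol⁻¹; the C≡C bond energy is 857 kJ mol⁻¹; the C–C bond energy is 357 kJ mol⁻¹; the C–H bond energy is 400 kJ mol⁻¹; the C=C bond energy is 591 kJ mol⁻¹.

Reaction I, by 238 kJ

Reaction I:
  Bonds broken (reactants):
    C≡C: 1 × 857 = 857
    C–C: 1 × 357 = 357
    C–H: 4 × 400 = 1600
    H–H: 1 × 431 = 431
    Σ(broken) = 3245 kJ
  Bonds formed (products):
    C–C: 1 × 357 = 357
    C–H: 6 × 400 = 2400
    C=C: 1 × 591 = 591
    Σ(formed) = 3348 kJ
  ΔH_I = 3245 − 3348 = −103 kJ
Reaction II:
  Bonds broken (reactants):
    C–C: 2 × 357 = 714
    C–H: 8 × 400 = 3200
    Σ(broken) = 3914 kJ
  Bonds formed (products):
    C–C: 1 × 357 = 357
    C–H: 6 × 400 = 2400
    C=C: 1 × 591 = 591
    H–H: 1 × 431 = 431
    Σ(formed) = 3779 kJ
  ΔH_II = 3914 − 3779 = +135 kJ
ΔH_I − ΔH_II = −238 kJ, so reaction I has the more negative ΔH; |ΔH_I − ΔH_II| = 238 kJ.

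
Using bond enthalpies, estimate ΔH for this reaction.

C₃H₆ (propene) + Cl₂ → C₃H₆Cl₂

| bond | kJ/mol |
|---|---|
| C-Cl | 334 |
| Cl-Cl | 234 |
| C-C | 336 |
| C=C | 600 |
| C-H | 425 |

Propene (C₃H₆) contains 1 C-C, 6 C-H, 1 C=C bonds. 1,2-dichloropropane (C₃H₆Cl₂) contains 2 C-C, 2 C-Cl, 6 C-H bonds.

ΔH ≈ −170 kJ

Bonds broken (reactants):
  C-C: 1 × 336 = 336
  C-H: 6 × 425 = 2550
  C=C: 1 × 600 = 600
  Cl-Cl: 1 × 234 = 234
  Σ(broken) = 3720 kJ
Bonds formed (products):
  C-C: 2 × 336 = 672
  C-Cl: 2 × 334 = 668
  C-H: 6 × 425 = 2550
  Σ(formed) = 3890 kJ
ΔH = Σ(broken) − Σ(formed) = 3720 − 3890 = −170 kJ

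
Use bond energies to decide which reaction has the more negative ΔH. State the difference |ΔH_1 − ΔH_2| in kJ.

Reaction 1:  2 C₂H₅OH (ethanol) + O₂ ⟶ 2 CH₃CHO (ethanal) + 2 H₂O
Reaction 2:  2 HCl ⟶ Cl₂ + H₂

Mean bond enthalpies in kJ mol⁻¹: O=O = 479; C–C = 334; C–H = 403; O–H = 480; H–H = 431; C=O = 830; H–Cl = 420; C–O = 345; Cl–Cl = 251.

Reaction 1, by 803 kJ

Reaction 1:
  Bonds broken (reactants):
    C–C: 2 × 334 = 668
    C–H: 10 × 403 = 4030
    C–O: 2 × 345 = 690
    O–H: 2 × 480 = 960
    O=O: 1 × 479 = 479
    Σ(broken) = 6827 kJ
  Bonds formed (products):
    C–C: 2 × 334 = 668
    C–H: 8 × 403 = 3224
    C=O: 2 × 830 = 1660
    O–H: 4 × 480 = 1920
    Σ(formed) = 7472 kJ
  ΔH_1 = 6827 − 7472 = −645 kJ
Reaction 2:
  Bonds broken (reactants):
    H–Cl: 2 × 420 = 840
    Σ(broken) = 840 kJ
  Bonds formed (products):
    Cl–Cl: 1 × 251 = 251
    H–H: 1 × 431 = 431
    Σ(formed) = 682 kJ
  ΔH_2 = 840 − 682 = +158 kJ
ΔH_1 − ΔH_2 = −803 kJ, so reaction 1 has the more negative ΔH; |ΔH_1 − ΔH_2| = 803 kJ.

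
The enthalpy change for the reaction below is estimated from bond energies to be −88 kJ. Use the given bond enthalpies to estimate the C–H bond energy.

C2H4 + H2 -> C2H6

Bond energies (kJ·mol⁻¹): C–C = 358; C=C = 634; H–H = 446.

Let D be the C–H bond energy.
Σ(broken) = 4×D + 1×634 + 1×446 = 1080 + 4D
Σ(formed) = 1×358 + 6×D = 358 + 6D
ΔH = Σ(broken) − Σ(formed) = (1080 + 4D) − (358 + 6D) = +722 − 2D
Setting this equal to −88 kJ gives 2D = 810, so D = 405 kJ/mol.

D(C–H) ≈ 405 kJ/mol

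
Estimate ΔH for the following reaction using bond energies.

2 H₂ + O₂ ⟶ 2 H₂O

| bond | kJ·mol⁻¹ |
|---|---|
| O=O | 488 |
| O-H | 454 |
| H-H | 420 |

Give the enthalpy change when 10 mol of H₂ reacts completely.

ΔH = −2440 kJ

Bonds broken (reactants):
  H-H: 2 × 420 = 840
  O=O: 1 × 488 = 488
  Σ(broken) = 1328 kJ
Bonds formed (products):
  O-H: 4 × 454 = 1816
  Σ(formed) = 1816 kJ
ΔH = Σ(broken) − Σ(formed) = 1328 − 1816 = −488 kJ
For 5× the reaction as written: 5 × (−488) = −2440 kJ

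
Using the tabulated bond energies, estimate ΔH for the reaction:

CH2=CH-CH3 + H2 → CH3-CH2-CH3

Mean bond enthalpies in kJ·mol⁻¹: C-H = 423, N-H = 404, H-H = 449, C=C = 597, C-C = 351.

ΔH ≈ −151 kJ

Bonds broken (reactants):
  C-C: 1 × 351 = 351
  C-H: 6 × 423 = 2538
  C=C: 1 × 597 = 597
  H-H: 1 × 449 = 449
  Σ(broken) = 3935 kJ
Bonds formed (products):
  C-C: 2 × 351 = 702
  C-H: 8 × 423 = 3384
  Σ(formed) = 4086 kJ
ΔH = Σ(broken) − Σ(formed) = 3935 − 4086 = −151 kJ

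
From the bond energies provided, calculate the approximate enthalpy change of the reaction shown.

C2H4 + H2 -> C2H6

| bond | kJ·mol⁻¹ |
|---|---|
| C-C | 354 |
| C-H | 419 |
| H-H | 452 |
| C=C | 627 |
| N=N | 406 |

Bonds broken (reactants):
  C-H: 4 × 419 = 1676
  C=C: 1 × 627 = 627
  H-H: 1 × 452 = 452
  Σ(broken) = 2755 kJ
Bonds formed (products):
  C-C: 1 × 354 = 354
  C-H: 6 × 419 = 2514
  Σ(formed) = 2868 kJ
ΔH = Σ(broken) − Σ(formed) = 2755 − 2868 = −113 kJ

ΔH ≈ −113 kJ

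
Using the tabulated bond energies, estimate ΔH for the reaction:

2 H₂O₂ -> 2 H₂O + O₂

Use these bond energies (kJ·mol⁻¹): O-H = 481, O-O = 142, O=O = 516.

Bonds broken (reactants):
  O-H: 4 × 481 = 1924
  O-O: 2 × 142 = 284
  Σ(broken) = 2208 kJ
Bonds formed (products):
  O-H: 4 × 481 = 1924
  O=O: 1 × 516 = 516
  Σ(formed) = 2440 kJ
ΔH = Σ(broken) − Σ(formed) = 2208 − 2440 = −232 kJ

ΔH ≈ −232 kJ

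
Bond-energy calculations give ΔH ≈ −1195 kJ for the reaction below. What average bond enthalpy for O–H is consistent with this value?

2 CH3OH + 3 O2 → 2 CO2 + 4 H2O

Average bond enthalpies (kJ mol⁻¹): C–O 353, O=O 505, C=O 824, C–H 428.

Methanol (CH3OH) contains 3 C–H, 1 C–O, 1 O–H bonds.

Let D be the O–H bond energy.
Σ(broken) = 6×428 + 2×353 + 2×D + 3×505 = 4789 + 2D
Σ(formed) = 4×824 + 8×D = 3296 + 8D
ΔH = Σ(broken) − Σ(formed) = (4789 + 2D) − (3296 + 8D) = +1493 − 6D
Setting this equal to −1195 kJ gives 6D = 2688, so D = 448 kJ/mol.

D(O–H) ≈ 448 kJ/mol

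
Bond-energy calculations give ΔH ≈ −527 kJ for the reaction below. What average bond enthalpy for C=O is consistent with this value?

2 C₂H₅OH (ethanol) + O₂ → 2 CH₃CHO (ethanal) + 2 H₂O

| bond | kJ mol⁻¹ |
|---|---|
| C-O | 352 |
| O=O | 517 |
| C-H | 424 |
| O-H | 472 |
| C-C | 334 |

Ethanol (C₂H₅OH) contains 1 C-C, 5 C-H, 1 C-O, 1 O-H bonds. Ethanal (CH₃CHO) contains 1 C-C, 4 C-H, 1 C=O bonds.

Let D be the C=O bond energy.
Σ(broken) = 2×334 + 10×424 + 2×352 + 2×472 + 1×517 = 7073
Σ(formed) = 2×334 + 8×424 + 2×D + 4×472 = 5948 + 2D
ΔH = Σ(broken) − Σ(formed) = (7073) − (5948 + 2D) = +1125 − 2D
Setting this equal to −527 kJ gives 2D = 1652, so D = 826 kJ/mol.

D(C=O) ≈ 826 kJ/mol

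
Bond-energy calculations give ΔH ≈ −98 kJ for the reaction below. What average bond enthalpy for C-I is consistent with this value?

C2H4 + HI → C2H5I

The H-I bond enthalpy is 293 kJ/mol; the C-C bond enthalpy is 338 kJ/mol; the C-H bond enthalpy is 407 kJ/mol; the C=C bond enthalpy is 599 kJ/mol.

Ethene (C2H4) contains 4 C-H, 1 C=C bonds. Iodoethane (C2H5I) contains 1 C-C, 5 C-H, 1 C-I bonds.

Let D be the C-I bond energy.
Σ(broken) = 4×407 + 1×599 + 1×293 = 2520
Σ(formed) = 1×338 + 5×407 + 1×D = 2373 + D
ΔH = Σ(broken) − Σ(formed) = (2520) − (2373 + D) = +147 − D
Setting this equal to −98 kJ gives D = 245 kJ/mol.

D(C-I) ≈ 245 kJ/mol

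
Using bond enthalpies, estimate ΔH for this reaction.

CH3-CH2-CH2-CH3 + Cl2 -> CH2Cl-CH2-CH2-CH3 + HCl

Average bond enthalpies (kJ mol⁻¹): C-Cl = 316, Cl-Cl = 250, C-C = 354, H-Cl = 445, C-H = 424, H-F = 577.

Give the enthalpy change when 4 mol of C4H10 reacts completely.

ΔH = −348 kJ

Bonds broken (reactants):
  C-C: 3 × 354 = 1062
  C-H: 10 × 424 = 4240
  Cl-Cl: 1 × 250 = 250
  Σ(broken) = 5552 kJ
Bonds formed (products):
  C-C: 3 × 354 = 1062
  C-Cl: 1 × 316 = 316
  C-H: 9 × 424 = 3816
  H-Cl: 1 × 445 = 445
  Σ(formed) = 5639 kJ
ΔH = Σ(broken) − Σ(formed) = 5552 − 5639 = −87 kJ
For 4× the reaction as written: 4 × (−87) = −348 kJ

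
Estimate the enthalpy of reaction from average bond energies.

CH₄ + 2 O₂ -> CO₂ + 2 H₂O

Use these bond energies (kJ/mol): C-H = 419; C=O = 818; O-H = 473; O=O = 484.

ΔH ≈ −884 kJ

Bonds broken (reactants):
  C-H: 4 × 419 = 1676
  O=O: 2 × 484 = 968
  Σ(broken) = 2644 kJ
Bonds formed (products):
  C=O: 2 × 818 = 1636
  O-H: 4 × 473 = 1892
  Σ(formed) = 3528 kJ
ΔH = Σ(broken) − Σ(formed) = 2644 − 3528 = −884 kJ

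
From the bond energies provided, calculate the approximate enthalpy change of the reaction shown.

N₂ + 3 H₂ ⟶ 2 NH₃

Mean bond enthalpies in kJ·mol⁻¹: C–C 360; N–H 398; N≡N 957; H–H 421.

ΔH ≈ −168 kJ

Bonds broken (reactants):
  H–H: 3 × 421 = 1263
  N≡N: 1 × 957 = 957
  Σ(broken) = 2220 kJ
Bonds formed (products):
  N–H: 6 × 398 = 2388
  Σ(formed) = 2388 kJ
ΔH = Σ(broken) − Σ(formed) = 2220 − 2388 = −168 kJ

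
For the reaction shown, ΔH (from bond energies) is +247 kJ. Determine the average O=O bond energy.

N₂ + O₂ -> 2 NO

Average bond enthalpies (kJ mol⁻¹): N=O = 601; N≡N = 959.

D(O=O) ≈ 490 kJ/mol

Let D be the O=O bond energy.
Σ(broken) = 1×959 + 1×D = 959 + D
Σ(formed) = 2×601 = 1202
ΔH = Σ(broken) − Σ(formed) = (959 + D) − (1202) = −243 + D
Setting this equal to +247 kJ gives D = 490 kJ/mol.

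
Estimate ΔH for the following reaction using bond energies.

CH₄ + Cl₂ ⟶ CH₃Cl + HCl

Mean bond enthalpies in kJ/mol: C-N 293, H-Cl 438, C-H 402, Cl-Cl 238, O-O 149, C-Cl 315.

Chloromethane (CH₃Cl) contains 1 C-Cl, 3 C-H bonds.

Bonds broken (reactants):
  C-H: 4 × 402 = 1608
  Cl-Cl: 1 × 238 = 238
  Σ(broken) = 1846 kJ
Bonds formed (products):
  C-Cl: 1 × 315 = 315
  C-H: 3 × 402 = 1206
  H-Cl: 1 × 438 = 438
  Σ(formed) = 1959 kJ
ΔH = Σ(broken) − Σ(formed) = 1846 − 1959 = −113 kJ

ΔH ≈ −113 kJ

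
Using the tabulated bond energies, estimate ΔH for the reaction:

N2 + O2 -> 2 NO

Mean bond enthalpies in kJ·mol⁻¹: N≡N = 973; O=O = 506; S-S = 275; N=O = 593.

ΔH ≈ +293 kJ

Bonds broken (reactants):
  N≡N: 1 × 973 = 973
  O=O: 1 × 506 = 506
  Σ(broken) = 1479 kJ
Bonds formed (products):
  N=O: 2 × 593 = 1186
  Σ(formed) = 1186 kJ
ΔH = Σ(broken) − Σ(formed) = 1479 − 1186 = +293 kJ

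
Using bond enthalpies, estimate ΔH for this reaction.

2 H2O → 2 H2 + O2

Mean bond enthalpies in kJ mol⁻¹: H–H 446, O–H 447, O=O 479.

ΔH ≈ +417 kJ

Bonds broken (reactants):
  O–H: 4 × 447 = 1788
  Σ(broken) = 1788 kJ
Bonds formed (products):
  H–H: 2 × 446 = 892
  O=O: 1 × 479 = 479
  Σ(formed) = 1371 kJ
ΔH = Σ(broken) − Σ(formed) = 1788 − 1371 = +417 kJ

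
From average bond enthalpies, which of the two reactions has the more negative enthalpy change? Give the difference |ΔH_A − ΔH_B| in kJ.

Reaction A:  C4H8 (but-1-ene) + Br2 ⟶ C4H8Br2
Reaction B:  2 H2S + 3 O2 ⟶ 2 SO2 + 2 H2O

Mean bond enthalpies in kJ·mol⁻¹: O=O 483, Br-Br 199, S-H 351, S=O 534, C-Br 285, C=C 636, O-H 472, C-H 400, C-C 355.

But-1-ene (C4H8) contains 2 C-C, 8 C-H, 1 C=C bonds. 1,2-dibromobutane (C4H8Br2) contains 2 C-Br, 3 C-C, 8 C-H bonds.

Reaction A:
  Bonds broken (reactants):
    Br-Br: 1 × 199 = 199
    C-C: 2 × 355 = 710
    C-H: 8 × 400 = 3200
    C=C: 1 × 636 = 636
    Σ(broken) = 4745 kJ
  Bonds formed (products):
    C-Br: 2 × 285 = 570
    C-C: 3 × 355 = 1065
    C-H: 8 × 400 = 3200
    Σ(formed) = 4835 kJ
  ΔH_A = 4745 − 4835 = −90 kJ
Reaction B:
  Bonds broken (reactants):
    O=O: 3 × 483 = 1449
    S-H: 4 × 351 = 1404
    Σ(broken) = 2853 kJ
  Bonds formed (products):
    O-H: 4 × 472 = 1888
    S=O: 4 × 534 = 2136
    Σ(formed) = 4024 kJ
  ΔH_B = 2853 − 4024 = −1171 kJ
ΔH_A − ΔH_B = +1081 kJ, so reaction B has the more negative ΔH; |ΔH_A − ΔH_B| = 1081 kJ.

Reaction B, by 1081 kJ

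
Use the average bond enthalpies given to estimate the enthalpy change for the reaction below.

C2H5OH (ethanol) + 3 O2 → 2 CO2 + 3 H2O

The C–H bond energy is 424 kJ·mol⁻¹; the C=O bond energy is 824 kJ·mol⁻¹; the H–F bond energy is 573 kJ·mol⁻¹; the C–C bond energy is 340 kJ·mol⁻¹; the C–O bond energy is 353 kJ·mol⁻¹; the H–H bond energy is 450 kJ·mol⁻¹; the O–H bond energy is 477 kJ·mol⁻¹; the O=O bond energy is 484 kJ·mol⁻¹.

ΔH ≈ −1416 kJ

Bonds broken (reactants):
  C–C: 1 × 340 = 340
  C–H: 5 × 424 = 2120
  C–O: 1 × 353 = 353
  O–H: 1 × 477 = 477
  O=O: 3 × 484 = 1452
  Σ(broken) = 4742 kJ
Bonds formed (products):
  C=O: 4 × 824 = 3296
  O–H: 6 × 477 = 2862
  Σ(formed) = 6158 kJ
ΔH = Σ(broken) − Σ(formed) = 4742 − 6158 = −1416 kJ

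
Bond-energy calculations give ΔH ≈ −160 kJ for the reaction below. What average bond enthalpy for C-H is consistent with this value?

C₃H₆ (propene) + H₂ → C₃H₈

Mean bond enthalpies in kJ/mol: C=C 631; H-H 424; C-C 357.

D(C-H) ≈ 429 kJ/mol

Let D be the C-H bond energy.
Σ(broken) = 1×357 + 6×D + 1×631 + 1×424 = 1412 + 6D
Σ(formed) = 2×357 + 8×D = 714 + 8D
ΔH = Σ(broken) − Σ(formed) = (1412 + 6D) − (714 + 8D) = +698 − 2D
Setting this equal to −160 kJ gives 2D = 858, so D = 429 kJ/mol.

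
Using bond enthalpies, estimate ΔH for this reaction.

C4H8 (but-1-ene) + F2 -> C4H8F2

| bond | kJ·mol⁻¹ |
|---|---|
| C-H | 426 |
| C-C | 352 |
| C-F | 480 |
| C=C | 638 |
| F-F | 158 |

ΔH ≈ −516 kJ

Bonds broken (reactants):
  C-C: 2 × 352 = 704
  C-H: 8 × 426 = 3408
  C=C: 1 × 638 = 638
  F-F: 1 × 158 = 158
  Σ(broken) = 4908 kJ
Bonds formed (products):
  C-C: 3 × 352 = 1056
  C-F: 2 × 480 = 960
  C-H: 8 × 426 = 3408
  Σ(formed) = 5424 kJ
ΔH = Σ(broken) − Σ(formed) = 4908 − 5424 = −516 kJ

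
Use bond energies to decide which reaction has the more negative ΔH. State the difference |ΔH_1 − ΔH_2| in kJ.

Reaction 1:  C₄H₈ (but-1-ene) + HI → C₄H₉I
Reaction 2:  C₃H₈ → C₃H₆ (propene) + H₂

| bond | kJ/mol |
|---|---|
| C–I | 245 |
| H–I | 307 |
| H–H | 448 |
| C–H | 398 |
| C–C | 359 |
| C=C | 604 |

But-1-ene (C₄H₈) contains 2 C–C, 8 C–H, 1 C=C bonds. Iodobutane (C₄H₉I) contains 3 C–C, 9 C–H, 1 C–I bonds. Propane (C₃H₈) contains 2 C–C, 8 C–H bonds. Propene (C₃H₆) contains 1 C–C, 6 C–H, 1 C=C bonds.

Reaction 1, by 194 kJ

Reaction 1:
  Bonds broken (reactants):
    C–C: 2 × 359 = 718
    C–H: 8 × 398 = 3184
    C=C: 1 × 604 = 604
    H–I: 1 × 307 = 307
    Σ(broken) = 4813 kJ
  Bonds formed (products):
    C–C: 3 × 359 = 1077
    C–H: 9 × 398 = 3582
    C–I: 1 × 245 = 245
    Σ(formed) = 4904 kJ
  ΔH_1 = 4813 − 4904 = −91 kJ
Reaction 2:
  Bonds broken (reactants):
    C–C: 2 × 359 = 718
    C–H: 8 × 398 = 3184
    Σ(broken) = 3902 kJ
  Bonds formed (products):
    C–C: 1 × 359 = 359
    C–H: 6 × 398 = 2388
    C=C: 1 × 604 = 604
    H–H: 1 × 448 = 448
    Σ(formed) = 3799 kJ
  ΔH_2 = 3902 − 3799 = +103 kJ
ΔH_1 − ΔH_2 = −194 kJ, so reaction 1 has the more negative ΔH; |ΔH_1 − ΔH_2| = 194 kJ.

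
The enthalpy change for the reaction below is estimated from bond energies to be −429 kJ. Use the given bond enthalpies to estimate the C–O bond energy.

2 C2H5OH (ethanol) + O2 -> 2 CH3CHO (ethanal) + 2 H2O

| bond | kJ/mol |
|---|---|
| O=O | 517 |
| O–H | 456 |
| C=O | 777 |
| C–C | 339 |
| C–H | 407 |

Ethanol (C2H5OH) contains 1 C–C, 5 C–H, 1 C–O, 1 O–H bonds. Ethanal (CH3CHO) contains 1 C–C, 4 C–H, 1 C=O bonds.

D(C–O) ≈ 353 kJ/mol

Let D be the C–O bond energy.
Σ(broken) = 2×339 + 10×407 + 2×D + 2×456 + 1×517 = 6177 + 2D
Σ(formed) = 2×339 + 8×407 + 2×777 + 4×456 = 7312
ΔH = Σ(broken) − Σ(formed) = (6177 + 2D) − (7312) = −1135 + 2D
Setting this equal to −429 kJ gives 2D = 706, so D = 353 kJ/mol.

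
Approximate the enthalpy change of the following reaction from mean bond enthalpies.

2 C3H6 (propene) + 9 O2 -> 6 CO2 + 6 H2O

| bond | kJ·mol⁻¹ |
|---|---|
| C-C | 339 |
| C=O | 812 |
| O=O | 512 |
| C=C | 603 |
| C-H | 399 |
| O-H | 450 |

Bonds broken (reactants):
  C-C: 2 × 339 = 678
  C-H: 12 × 399 = 4788
  C=C: 2 × 603 = 1206
  O=O: 9 × 512 = 4608
  Σ(broken) = 11280 kJ
Bonds formed (products):
  C=O: 12 × 812 = 9744
  O-H: 12 × 450 = 5400
  Σ(formed) = 15144 kJ
ΔH = Σ(broken) − Σ(formed) = 11280 − 15144 = −3864 kJ

ΔH ≈ −3864 kJ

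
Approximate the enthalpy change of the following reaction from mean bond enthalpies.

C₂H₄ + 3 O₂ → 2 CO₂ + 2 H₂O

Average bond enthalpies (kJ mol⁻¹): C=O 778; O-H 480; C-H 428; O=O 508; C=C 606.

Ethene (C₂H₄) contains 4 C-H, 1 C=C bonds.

ΔH ≈ −1190 kJ

Bonds broken (reactants):
  C-H: 4 × 428 = 1712
  C=C: 1 × 606 = 606
  O=O: 3 × 508 = 1524
  Σ(broken) = 3842 kJ
Bonds formed (products):
  C=O: 4 × 778 = 3112
  O-H: 4 × 480 = 1920
  Σ(formed) = 5032 kJ
ΔH = Σ(broken) − Σ(formed) = 3842 − 5032 = −1190 kJ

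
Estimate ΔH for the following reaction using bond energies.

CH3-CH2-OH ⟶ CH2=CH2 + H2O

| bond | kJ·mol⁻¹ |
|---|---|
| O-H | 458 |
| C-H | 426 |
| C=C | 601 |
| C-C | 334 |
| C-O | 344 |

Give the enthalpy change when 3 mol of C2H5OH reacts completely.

Bonds broken (reactants):
  C-C: 1 × 334 = 334
  C-H: 5 × 426 = 2130
  C-O: 1 × 344 = 344
  O-H: 1 × 458 = 458
  Σ(broken) = 3266 kJ
Bonds formed (products):
  C-H: 4 × 426 = 1704
  C=C: 1 × 601 = 601
  O-H: 2 × 458 = 916
  Σ(formed) = 3221 kJ
ΔH = Σ(broken) − Σ(formed) = 3266 − 3221 = +45 kJ
For 3× the reaction as written: 3 × (+45) = +135 kJ

ΔH = +135 kJ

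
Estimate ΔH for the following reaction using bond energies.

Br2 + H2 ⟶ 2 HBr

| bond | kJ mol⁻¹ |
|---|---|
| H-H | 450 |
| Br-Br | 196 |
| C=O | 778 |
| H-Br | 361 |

Bonds broken (reactants):
  Br-Br: 1 × 196 = 196
  H-H: 1 × 450 = 450
  Σ(broken) = 646 kJ
Bonds formed (products):
  H-Br: 2 × 361 = 722
  Σ(formed) = 722 kJ
ΔH = Σ(broken) − Σ(formed) = 646 − 722 = −76 kJ

ΔH ≈ −76 kJ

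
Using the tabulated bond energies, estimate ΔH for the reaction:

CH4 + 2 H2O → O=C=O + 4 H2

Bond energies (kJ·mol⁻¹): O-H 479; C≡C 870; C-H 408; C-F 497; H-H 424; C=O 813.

ΔH ≈ +226 kJ

Bonds broken (reactants):
  C-H: 4 × 408 = 1632
  O-H: 4 × 479 = 1916
  Σ(broken) = 3548 kJ
Bonds formed (products):
  C=O: 2 × 813 = 1626
  H-H: 4 × 424 = 1696
  Σ(formed) = 3322 kJ
ΔH = Σ(broken) − Σ(formed) = 3548 − 3322 = +226 kJ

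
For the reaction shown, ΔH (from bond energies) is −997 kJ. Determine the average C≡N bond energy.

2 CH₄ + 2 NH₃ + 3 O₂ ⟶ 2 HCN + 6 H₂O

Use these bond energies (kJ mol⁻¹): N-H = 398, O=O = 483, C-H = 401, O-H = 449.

Let D be the C≡N bond energy.
Σ(broken) = 8×401 + 6×398 + 3×483 = 7045
Σ(formed) = 2×D + 2×401 + 12×449 = 6190 + 2D
ΔH = Σ(broken) − Σ(formed) = (7045) − (6190 + 2D) = +855 − 2D
Setting this equal to −997 kJ gives 2D = 1852, so D = 926 kJ/mol.

D(C≡N) ≈ 926 kJ/mol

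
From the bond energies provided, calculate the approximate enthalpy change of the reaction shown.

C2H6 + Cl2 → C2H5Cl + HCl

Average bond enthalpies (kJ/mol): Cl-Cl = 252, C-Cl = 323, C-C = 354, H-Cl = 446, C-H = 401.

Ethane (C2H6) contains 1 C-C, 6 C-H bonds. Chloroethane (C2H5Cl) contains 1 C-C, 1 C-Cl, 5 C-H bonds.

ΔH ≈ −116 kJ

Bonds broken (reactants):
  C-C: 1 × 354 = 354
  C-H: 6 × 401 = 2406
  Cl-Cl: 1 × 252 = 252
  Σ(broken) = 3012 kJ
Bonds formed (products):
  C-C: 1 × 354 = 354
  C-Cl: 1 × 323 = 323
  C-H: 5 × 401 = 2005
  H-Cl: 1 × 446 = 446
  Σ(formed) = 3128 kJ
ΔH = Σ(broken) − Σ(formed) = 3012 − 3128 = −116 kJ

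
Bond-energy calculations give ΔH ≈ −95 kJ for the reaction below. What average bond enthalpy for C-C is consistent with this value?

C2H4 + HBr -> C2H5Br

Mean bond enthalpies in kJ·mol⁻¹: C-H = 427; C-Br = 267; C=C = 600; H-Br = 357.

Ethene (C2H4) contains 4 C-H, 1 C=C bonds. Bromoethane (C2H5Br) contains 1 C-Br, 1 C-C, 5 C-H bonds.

Let D be the C-C bond energy.
Σ(broken) = 4×427 + 1×600 + 1×357 = 2665
Σ(formed) = 1×267 + 1×D + 5×427 = 2402 + D
ΔH = Σ(broken) − Σ(formed) = (2665) − (2402 + D) = +263 − D
Setting this equal to −95 kJ gives D = 358 kJ/mol.

D(C-C) ≈ 358 kJ/mol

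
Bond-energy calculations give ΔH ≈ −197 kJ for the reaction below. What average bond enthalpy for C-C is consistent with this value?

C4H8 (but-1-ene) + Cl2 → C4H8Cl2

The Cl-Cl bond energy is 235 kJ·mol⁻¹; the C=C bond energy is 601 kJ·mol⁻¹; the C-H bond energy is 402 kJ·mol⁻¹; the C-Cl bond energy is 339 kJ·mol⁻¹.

Let D be the C-C bond energy.
Σ(broken) = 2×D + 8×402 + 1×601 + 1×235 = 4052 + 2D
Σ(formed) = 3×D + 2×339 + 8×402 = 3894 + 3D
ΔH = Σ(broken) − Σ(formed) = (4052 + 2D) − (3894 + 3D) = +158 − D
Setting this equal to −197 kJ gives D = 355 kJ/mol.

D(C-C) ≈ 355 kJ/mol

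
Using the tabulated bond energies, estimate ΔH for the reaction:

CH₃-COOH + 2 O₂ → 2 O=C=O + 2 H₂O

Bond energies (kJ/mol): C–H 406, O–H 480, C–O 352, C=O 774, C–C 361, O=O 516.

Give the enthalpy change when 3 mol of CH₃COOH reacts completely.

ΔH = −2397 kJ

Bonds broken (reactants):
  C–C: 1 × 361 = 361
  C–H: 3 × 406 = 1218
  C–O: 1 × 352 = 352
  C=O: 1 × 774 = 774
  O–H: 1 × 480 = 480
  O=O: 2 × 516 = 1032
  Σ(broken) = 4217 kJ
Bonds formed (products):
  C=O: 4 × 774 = 3096
  O–H: 4 × 480 = 1920
  Σ(formed) = 5016 kJ
ΔH = Σ(broken) − Σ(formed) = 4217 − 5016 = −799 kJ
For 3× the reaction as written: 3 × (−799) = −2397 kJ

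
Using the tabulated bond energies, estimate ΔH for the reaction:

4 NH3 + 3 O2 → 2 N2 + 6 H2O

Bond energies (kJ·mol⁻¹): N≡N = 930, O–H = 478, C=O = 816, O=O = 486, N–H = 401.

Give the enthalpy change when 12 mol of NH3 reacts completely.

Bonds broken (reactants):
  N–H: 12 × 401 = 4812
  O=O: 3 × 486 = 1458
  Σ(broken) = 6270 kJ
Bonds formed (products):
  N≡N: 2 × 930 = 1860
  O–H: 12 × 478 = 5736
  Σ(formed) = 7596 kJ
ΔH = Σ(broken) − Σ(formed) = 6270 − 7596 = −1326 kJ
For 3× the reaction as written: 3 × (−1326) = −3978 kJ

ΔH = −3978 kJ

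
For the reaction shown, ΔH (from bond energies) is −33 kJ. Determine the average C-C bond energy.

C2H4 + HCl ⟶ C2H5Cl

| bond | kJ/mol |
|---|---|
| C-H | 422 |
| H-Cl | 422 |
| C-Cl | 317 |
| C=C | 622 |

Let D be the C-C bond energy.
Σ(broken) = 4×422 + 1×622 + 1×422 = 2732
Σ(formed) = 1×D + 1×317 + 5×422 = 2427 + D
ΔH = Σ(broken) − Σ(formed) = (2732) − (2427 + D) = +305 − D
Setting this equal to −33 kJ gives D = 338 kJ/mol.

D(C-C) ≈ 338 kJ/mol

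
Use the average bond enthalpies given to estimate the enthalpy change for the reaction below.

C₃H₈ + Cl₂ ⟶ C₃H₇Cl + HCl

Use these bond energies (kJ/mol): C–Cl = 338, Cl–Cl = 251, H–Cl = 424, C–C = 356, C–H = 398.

ΔH ≈ −113 kJ

Bonds broken (reactants):
  C–C: 2 × 356 = 712
  C–H: 8 × 398 = 3184
  Cl–Cl: 1 × 251 = 251
  Σ(broken) = 4147 kJ
Bonds formed (products):
  C–C: 2 × 356 = 712
  C–Cl: 1 × 338 = 338
  C–H: 7 × 398 = 2786
  H–Cl: 1 × 424 = 424
  Σ(formed) = 4260 kJ
ΔH = Σ(broken) − Σ(formed) = 4147 − 4260 = −113 kJ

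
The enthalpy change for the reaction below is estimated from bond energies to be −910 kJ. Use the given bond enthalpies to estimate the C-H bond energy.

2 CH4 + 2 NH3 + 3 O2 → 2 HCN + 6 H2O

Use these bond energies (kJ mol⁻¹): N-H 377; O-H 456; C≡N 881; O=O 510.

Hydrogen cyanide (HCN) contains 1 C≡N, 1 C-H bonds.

Let D be the C-H bond energy.
Σ(broken) = 8×D + 6×377 + 3×510 = 3792 + 8D
Σ(formed) = 2×881 + 2×D + 12×456 = 7234 + 2D
ΔH = Σ(broken) − Σ(formed) = (3792 + 8D) − (7234 + 2D) = −3442 + 6D
Setting this equal to −910 kJ gives 6D = 2532, so D = 422 kJ/mol.

D(C-H) ≈ 422 kJ/mol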